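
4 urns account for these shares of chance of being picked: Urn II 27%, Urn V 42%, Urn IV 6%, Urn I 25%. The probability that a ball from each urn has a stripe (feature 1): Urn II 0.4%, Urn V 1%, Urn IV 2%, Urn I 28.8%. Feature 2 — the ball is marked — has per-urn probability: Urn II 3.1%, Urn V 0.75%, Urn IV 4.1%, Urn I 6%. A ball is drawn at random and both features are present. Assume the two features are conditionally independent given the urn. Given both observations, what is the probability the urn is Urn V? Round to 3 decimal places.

0.007

By Bayes' rule, posterior ∝ prior × likelihood:
  Urn II: 0.27 × 0.004 × 0.031 = 0.00003348
  Urn V: 0.42 × 0.01 × 0.0075 = 0.0000315
  Urn IV: 0.06 × 0.02 × 0.041 = 0.0000492
  Urn I: 0.25 × 0.288 × 0.06 = 0.00432
Total = 0.00443418.
P(Urn V | evidence) = 0.0000315 / 0.00443418 ≈ 0.007.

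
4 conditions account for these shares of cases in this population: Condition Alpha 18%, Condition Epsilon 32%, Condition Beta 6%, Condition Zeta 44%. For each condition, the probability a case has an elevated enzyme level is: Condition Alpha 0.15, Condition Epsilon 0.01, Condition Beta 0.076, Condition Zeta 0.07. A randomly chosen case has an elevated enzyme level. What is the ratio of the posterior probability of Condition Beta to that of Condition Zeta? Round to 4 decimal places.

Prior × likelihood for each hypothesis:
  Condition Alpha: 0.18 × 0.15 = 0.027
  Condition Epsilon: 0.32 × 0.01 = 0.0032
  Condition Beta: 0.06 × 0.076 = 0.00456
  Condition Zeta: 0.44 × 0.07 = 0.0308
Sum = 0.06556.
The ratio is 0.00456 / 0.0308 (the normalizer cancels) = 0.1481.

0.1481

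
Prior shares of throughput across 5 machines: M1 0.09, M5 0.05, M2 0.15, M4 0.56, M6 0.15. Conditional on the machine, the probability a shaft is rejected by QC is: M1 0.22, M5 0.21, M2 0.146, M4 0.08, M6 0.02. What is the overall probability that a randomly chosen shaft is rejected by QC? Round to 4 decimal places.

0.1000

By Bayes' rule, posterior ∝ prior × likelihood:
  M1: 0.09 × 0.22 = 0.0198
  M5: 0.05 × 0.21 = 0.0105
  M2: 0.15 × 0.146 = 0.0219
  M4: 0.56 × 0.08 = 0.0448
  M6: 0.15 × 0.02 = 0.003
P(rejected) = 0.0198 + 0.0105 + 0.0219 + 0.0448 + 0.003 = 0.1 → 0.1000.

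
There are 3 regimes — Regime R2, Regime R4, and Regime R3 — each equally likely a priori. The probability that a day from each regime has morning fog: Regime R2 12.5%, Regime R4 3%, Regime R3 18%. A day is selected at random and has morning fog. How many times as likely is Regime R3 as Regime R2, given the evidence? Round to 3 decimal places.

Since the prior is uniform, the posterior is proportional to the likelihood:
  Regime R2: 0.125
  Regime R4: 0.03
  Regime R3: 0.18
Normalizing constant = 0.335.
The ratio is 0.18 / 0.125 (the normalizer cancels) = 1.440.

1.440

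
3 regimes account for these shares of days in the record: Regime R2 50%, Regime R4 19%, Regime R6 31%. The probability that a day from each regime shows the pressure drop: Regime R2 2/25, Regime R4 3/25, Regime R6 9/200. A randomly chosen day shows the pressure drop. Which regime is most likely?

By Bayes' rule, posterior ∝ prior × likelihood:
  Regime R2: 0.5 × 0.08 = 0.04
  Regime R4: 0.19 × 0.12 = 0.0228
  Regime R6: 0.31 × 0.045 = 0.01395
Sum = 0.07675.
Largest term belongs to Regime R2, so Regime R2 is most probable.

Regime R2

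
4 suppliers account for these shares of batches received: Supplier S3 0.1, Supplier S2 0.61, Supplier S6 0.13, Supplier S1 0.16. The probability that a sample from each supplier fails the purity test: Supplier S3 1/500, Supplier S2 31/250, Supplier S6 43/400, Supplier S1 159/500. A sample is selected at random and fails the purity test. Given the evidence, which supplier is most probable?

By Bayes' rule, posterior ∝ prior × likelihood:
  Supplier S3: 0.1 × 0.002 = 0.0002
  Supplier S2: 0.61 × 0.124 = 0.07564
  Supplier S6: 0.13 × 0.1075 = 0.013975
  Supplier S1: 0.16 × 0.318 = 0.05088
Sum = 0.140695.
Largest term belongs to Supplier S2, so Supplier S2 is most probable.

Supplier S2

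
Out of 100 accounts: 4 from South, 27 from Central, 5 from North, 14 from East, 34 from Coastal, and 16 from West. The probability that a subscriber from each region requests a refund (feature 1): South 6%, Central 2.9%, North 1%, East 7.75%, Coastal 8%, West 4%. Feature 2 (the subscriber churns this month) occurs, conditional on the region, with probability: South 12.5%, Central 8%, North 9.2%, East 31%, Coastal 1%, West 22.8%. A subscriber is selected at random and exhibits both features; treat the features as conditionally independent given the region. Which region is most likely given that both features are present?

East

Unnormalized posteriors (prior × likelihood):
  South: 0.04 × 0.06 × 0.125 = 0.0003
  Central: 0.27 × 0.029 × 0.08 = 0.0006264
  North: 0.05 × 0.01 × 0.092 = 0.000046
  East: 0.14 × 0.0775 × 0.31 = 0.0033635
  Coastal: 0.34 × 0.08 × 0.01 = 0.000272
  West: 0.16 × 0.04 × 0.228 = 0.0014592
Total = 0.0060671.
Largest term belongs to East, so East is most probable.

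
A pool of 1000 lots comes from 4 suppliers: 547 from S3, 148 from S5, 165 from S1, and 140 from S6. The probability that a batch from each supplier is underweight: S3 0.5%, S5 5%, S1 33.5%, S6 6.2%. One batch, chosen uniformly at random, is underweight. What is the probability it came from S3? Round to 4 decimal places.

By Bayes' rule, posterior ∝ prior × likelihood:
  S3: 0.547 × 0.005 = 0.002735
  S5: 0.148 × 0.05 = 0.0074
  S1: 0.165 × 0.335 = 0.055275
  S6: 0.14 × 0.062 = 0.00868
Sum = 0.07409.
P(S3 | evidence) = 0.002735 / 0.07409 ≈ 0.0369.

0.0369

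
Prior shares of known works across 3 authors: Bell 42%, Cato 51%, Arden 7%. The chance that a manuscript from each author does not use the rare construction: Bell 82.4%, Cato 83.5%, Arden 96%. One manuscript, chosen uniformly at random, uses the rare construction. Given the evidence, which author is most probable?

Cato

Taking complements, P(rare-form | each) = Bell 0.176, Cato 0.165, Arden 0.04.
Prior × likelihood for each hypothesis:
  Bell: 0.42 × 0.176 = 0.07392
  Cato: 0.51 × 0.165 = 0.08415
  Arden: 0.07 × 0.04 = 0.0028
Normalizing constant = 0.16087.
Largest term belongs to Cato, so Cato is most probable.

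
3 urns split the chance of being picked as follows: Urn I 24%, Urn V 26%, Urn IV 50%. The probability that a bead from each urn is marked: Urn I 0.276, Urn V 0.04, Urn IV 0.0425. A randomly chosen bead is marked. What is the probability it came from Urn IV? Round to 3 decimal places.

0.217

Prior × likelihood for each hypothesis:
  Urn I: 0.24 × 0.276 = 0.06624
  Urn V: 0.26 × 0.04 = 0.0104
  Urn IV: 0.5 × 0.0425 = 0.02125
Normalizing constant = 0.09789.
P(Urn IV | evidence) = 0.02125 / 0.09789 ≈ 0.217.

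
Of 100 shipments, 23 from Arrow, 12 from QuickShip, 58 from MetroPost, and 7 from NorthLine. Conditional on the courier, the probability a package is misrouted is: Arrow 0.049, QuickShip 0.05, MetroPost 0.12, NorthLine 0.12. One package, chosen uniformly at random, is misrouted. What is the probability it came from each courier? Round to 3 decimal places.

Arrow 0.118, QuickShip 0.063, MetroPost 0.731, NorthLine 0.088

Compute prior × likelihood for every hypothesis:
  Arrow: 0.23 × 0.049 = 0.01127
  QuickShip: 0.12 × 0.05 = 0.006
  MetroPost: 0.58 × 0.12 = 0.0696
  NorthLine: 0.07 × 0.12 = 0.0084
Total = 0.09527.
P(Arrow | misrouted) = 0.01127/0.09527 ≈ 0.118
P(QuickShip | misrouted) = 0.006/0.09527 ≈ 0.063
P(MetroPost | misrouted) = 0.0696/0.09527 ≈ 0.731
P(NorthLine | misrouted) = 0.0084/0.09527 ≈ 0.088
(Check: 0.118+0.063+0.731+0.088 = 1.000.)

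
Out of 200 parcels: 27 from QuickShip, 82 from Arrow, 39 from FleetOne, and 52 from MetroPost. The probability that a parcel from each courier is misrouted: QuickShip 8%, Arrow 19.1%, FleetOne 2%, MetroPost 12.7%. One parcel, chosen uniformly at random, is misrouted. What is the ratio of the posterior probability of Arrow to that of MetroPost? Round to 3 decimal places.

2.372

Compute prior × likelihood for every hypothesis:
  QuickShip: 0.135 × 0.08 = 0.0108
  Arrow: 0.41 × 0.191 = 0.07831
  FleetOne: 0.195 × 0.02 = 0.0039
  MetroPost: 0.26 × 0.127 = 0.03302
Sum = 0.12603.
The ratio is 0.07831 / 0.03302 (the normalizer cancels) = 2.372.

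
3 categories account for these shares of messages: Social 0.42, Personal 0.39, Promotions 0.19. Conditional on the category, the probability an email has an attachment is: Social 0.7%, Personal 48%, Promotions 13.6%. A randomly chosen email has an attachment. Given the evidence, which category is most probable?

Personal

Compute prior × likelihood for every hypothesis:
  Social: 0.42 × 0.007 = 0.00294
  Personal: 0.39 × 0.48 = 0.1872
  Promotions: 0.19 × 0.136 = 0.02584
Sum = 0.21598.
Largest term belongs to Personal, so Personal is most probable.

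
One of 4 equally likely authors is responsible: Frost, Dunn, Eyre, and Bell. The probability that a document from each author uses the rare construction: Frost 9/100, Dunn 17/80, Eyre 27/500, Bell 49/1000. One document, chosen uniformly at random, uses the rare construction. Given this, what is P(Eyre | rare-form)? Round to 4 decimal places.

0.1332

With a uniform prior (1/4 each), posterior ∝ likelihood:
  Frost: 0.09
  Dunn: 0.2125
  Eyre: 0.054
  Bell: 0.049
Normalizing constant = 0.4055.
P(Eyre | evidence) = 0.054 / 0.4055 ≈ 0.1332.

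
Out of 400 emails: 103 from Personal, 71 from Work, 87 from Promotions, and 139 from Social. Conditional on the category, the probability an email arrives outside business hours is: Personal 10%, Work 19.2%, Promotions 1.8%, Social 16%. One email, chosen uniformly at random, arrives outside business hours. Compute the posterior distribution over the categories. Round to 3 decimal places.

Personal 0.216, Work 0.286, Promotions 0.033, Social 0.466

Prior × likelihood for each hypothesis:
  Personal: 0.2575 × 0.1 = 0.02575
  Work: 0.1775 × 0.192 = 0.03408
  Promotions: 0.2175 × 0.018 = 0.003915
  Social: 0.3475 × 0.16 = 0.0556
Normalizing constant = 0.119345.
P(Personal | off-hours) = 0.02575/0.119345 ≈ 0.216
P(Work | off-hours) = 0.03408/0.119345 ≈ 0.286
P(Promotions | off-hours) = 0.003915/0.119345 ≈ 0.033
P(Social | off-hours) = 0.0556/0.119345 ≈ 0.466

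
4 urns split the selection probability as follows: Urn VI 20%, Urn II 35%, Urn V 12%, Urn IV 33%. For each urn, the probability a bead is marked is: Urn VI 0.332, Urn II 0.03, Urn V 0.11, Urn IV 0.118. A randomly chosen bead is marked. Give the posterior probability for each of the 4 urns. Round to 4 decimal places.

Urn VI 0.5146, Urn II 0.0814, Urn V 0.1023, Urn IV 0.3018

Prior × likelihood for each hypothesis:
  Urn VI: 0.2 × 0.332 = 0.0664
  Urn II: 0.35 × 0.03 = 0.0105
  Urn V: 0.12 × 0.11 = 0.0132
  Urn IV: 0.33 × 0.118 = 0.03894
Sum = 0.12904.
P(Urn VI | marked) = 0.0664/0.12904 ≈ 0.5146
P(Urn II | marked) = 0.0105/0.12904 ≈ 0.0814
P(Urn V | marked) = 0.0132/0.12904 ≈ 0.1023
P(Urn IV | marked) = 0.03894/0.12904 ≈ 0.3018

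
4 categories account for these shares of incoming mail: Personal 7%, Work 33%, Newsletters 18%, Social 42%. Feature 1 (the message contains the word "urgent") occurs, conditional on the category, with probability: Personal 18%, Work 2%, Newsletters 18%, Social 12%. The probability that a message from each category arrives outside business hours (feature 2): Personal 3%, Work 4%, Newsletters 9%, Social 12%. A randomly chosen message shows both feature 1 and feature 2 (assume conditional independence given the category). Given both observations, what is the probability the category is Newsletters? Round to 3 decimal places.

0.304

Prior × likelihood for each hypothesis:
  Personal: 0.07 × 0.18 × 0.03 = 0.000378
  Work: 0.33 × 0.02 × 0.04 = 0.000264
  Newsletters: 0.18 × 0.18 × 0.09 = 0.002916
  Social: 0.42 × 0.12 × 0.12 = 0.006048
Total = 0.009606.
P(Newsletters | evidence) = 0.002916 / 0.009606 ≈ 0.304.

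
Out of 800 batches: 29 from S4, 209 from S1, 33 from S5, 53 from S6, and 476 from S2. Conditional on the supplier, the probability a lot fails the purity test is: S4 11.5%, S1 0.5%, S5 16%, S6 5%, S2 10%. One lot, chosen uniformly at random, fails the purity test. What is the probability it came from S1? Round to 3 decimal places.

0.017

By Bayes' rule, posterior ∝ prior × likelihood:
  S4: 0.03625 × 0.115 = 0.00416875
  S1: 0.26125 × 0.005 = 0.00130625
  S5: 0.04125 × 0.16 = 0.0066
  S6: 0.06625 × 0.05 = 0.0033125
  S2: 0.595 × 0.1 = 0.0595
Sum = 0.0748875.
P(S1 | evidence) = 0.00130625 / 0.0748875 ≈ 0.017.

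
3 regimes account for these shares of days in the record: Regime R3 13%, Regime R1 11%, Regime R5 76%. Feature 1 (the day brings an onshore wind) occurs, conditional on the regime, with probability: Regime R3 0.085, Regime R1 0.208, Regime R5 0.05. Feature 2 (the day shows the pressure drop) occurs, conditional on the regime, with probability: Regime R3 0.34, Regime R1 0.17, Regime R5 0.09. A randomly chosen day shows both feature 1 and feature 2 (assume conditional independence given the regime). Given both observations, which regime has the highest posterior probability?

Regime R1

Unnormalized posteriors (prior × likelihood):
  Regime R3: 0.13 × 0.085 × 0.34 = 0.003757
  Regime R1: 0.11 × 0.208 × 0.17 = 0.0038896
  Regime R5: 0.76 × 0.05 × 0.09 = 0.00342
Sum = 0.0110666.
Largest term belongs to Regime R1, so Regime R1 is most probable.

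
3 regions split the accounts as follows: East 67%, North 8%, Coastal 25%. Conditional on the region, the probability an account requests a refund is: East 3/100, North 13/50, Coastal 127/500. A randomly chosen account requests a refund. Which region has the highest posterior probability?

Coastal

By Bayes' rule, posterior ∝ prior × likelihood:
  East: 0.67 × 0.03 = 0.0201
  North: 0.08 × 0.26 = 0.0208
  Coastal: 0.25 × 0.254 = 0.0635
Sum = 0.1044.
Largest term belongs to Coastal, so Coastal is most probable.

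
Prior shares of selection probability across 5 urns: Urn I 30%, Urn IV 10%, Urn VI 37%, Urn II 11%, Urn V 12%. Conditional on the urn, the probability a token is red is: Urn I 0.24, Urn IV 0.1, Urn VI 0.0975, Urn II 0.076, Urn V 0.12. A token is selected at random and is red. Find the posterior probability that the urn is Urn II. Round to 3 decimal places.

Compute prior × likelihood for every hypothesis:
  Urn I: 0.3 × 0.24 = 0.072
  Urn IV: 0.1 × 0.1 = 0.01
  Urn VI: 0.37 × 0.0975 = 0.036075
  Urn II: 0.11 × 0.076 = 0.00836
  Urn V: 0.12 × 0.12 = 0.0144
Total = 0.140835.
P(Urn II | evidence) = 0.00836 / 0.140835 ≈ 0.059.

0.059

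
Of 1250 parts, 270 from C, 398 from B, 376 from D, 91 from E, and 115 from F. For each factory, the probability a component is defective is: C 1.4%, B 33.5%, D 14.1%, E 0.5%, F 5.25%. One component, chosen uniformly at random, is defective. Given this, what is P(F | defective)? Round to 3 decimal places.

Prior × likelihood for each hypothesis:
  C: 0.216 × 0.014 = 0.003024
  B: 0.3184 × 0.335 = 0.106664
  D: 0.3008 × 0.141 = 0.0424128
  E: 0.0728 × 0.005 = 0.000364
  F: 0.092 × 0.0525 = 0.00483
Normalizing constant = 0.1572948.
P(F | evidence) = 0.00483 / 0.1572948 ≈ 0.031.

0.031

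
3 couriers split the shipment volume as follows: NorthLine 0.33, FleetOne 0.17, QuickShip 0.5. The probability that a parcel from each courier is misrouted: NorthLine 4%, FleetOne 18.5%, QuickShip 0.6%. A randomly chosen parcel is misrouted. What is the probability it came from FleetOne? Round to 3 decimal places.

By Bayes' rule, posterior ∝ prior × likelihood:
  NorthLine: 0.33 × 0.04 = 0.0132
  FleetOne: 0.17 × 0.185 = 0.03145
  QuickShip: 0.5 × 0.006 = 0.003
Normalizing constant = 0.04765.
P(FleetOne | evidence) = 0.03145 / 0.04765 ≈ 0.660.

0.660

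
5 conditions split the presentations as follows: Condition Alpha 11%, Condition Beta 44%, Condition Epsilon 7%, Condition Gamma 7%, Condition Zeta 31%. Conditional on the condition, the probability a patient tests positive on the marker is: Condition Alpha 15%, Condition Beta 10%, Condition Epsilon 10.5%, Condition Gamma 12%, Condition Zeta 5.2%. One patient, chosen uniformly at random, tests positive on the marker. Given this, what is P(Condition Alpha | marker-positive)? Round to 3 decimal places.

By Bayes' rule, posterior ∝ prior × likelihood:
  Condition Alpha: 0.11 × 0.15 = 0.0165
  Condition Beta: 0.44 × 0.1 = 0.044
  Condition Epsilon: 0.07 × 0.105 = 0.00735
  Condition Gamma: 0.07 × 0.12 = 0.0084
  Condition Zeta: 0.31 × 0.052 = 0.01612
Sum = 0.09237.
P(Condition Alpha | evidence) = 0.0165 / 0.09237 ≈ 0.179.

0.179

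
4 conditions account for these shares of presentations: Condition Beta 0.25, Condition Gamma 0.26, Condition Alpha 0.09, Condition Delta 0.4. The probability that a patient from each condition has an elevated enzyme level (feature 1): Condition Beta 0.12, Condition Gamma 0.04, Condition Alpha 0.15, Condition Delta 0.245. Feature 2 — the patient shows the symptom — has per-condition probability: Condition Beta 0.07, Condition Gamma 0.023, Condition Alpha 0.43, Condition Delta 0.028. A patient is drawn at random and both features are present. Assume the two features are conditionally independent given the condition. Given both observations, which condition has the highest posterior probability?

By Bayes' rule, posterior ∝ prior × likelihood:
  Condition Beta: 0.25 × 0.12 × 0.07 = 0.0021
  Condition Gamma: 0.26 × 0.04 × 0.023 = 0.0002392
  Condition Alpha: 0.09 × 0.15 × 0.43 = 0.005805
  Condition Delta: 0.4 × 0.245 × 0.028 = 0.002744
Normalizing constant = 0.0108882.
Largest term belongs to Condition Alpha, so Condition Alpha is most probable.

Condition Alpha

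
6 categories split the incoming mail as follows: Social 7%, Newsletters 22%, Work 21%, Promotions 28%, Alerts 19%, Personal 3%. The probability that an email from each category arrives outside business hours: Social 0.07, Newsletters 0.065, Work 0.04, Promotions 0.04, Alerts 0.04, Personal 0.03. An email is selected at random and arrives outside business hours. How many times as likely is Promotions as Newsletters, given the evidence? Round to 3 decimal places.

Compute prior × likelihood for every hypothesis:
  Social: 0.07 × 0.07 = 0.0049
  Newsletters: 0.22 × 0.065 = 0.0143
  Work: 0.21 × 0.04 = 0.0084
  Promotions: 0.28 × 0.04 = 0.0112
  Alerts: 0.19 × 0.04 = 0.0076
  Personal: 0.03 × 0.03 = 0.0009
Total = 0.0473.
The ratio is 0.0112 / 0.0143 (the normalizer cancels) = 0.783.

0.783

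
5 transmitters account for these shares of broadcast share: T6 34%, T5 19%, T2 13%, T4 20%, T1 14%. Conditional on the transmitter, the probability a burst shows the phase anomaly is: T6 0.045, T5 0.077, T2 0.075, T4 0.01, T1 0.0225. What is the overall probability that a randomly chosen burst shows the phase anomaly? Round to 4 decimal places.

0.0448

Compute prior × likelihood for every hypothesis:
  T6: 0.34 × 0.045 = 0.0153
  T5: 0.19 × 0.077 = 0.01463
  T2: 0.13 × 0.075 = 0.00975
  T4: 0.2 × 0.01 = 0.002
  T1: 0.14 × 0.0225 = 0.00315
P(anomaly) = 0.0153 + 0.01463 + 0.00975 + 0.002 + 0.00315 = 0.04483 → 0.0448.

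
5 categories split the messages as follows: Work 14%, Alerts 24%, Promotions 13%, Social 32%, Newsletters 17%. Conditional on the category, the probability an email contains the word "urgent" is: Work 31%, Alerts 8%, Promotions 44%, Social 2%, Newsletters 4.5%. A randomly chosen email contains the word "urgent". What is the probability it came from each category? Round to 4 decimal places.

Prior × likelihood for each hypothesis:
  Work: 0.14 × 0.31 = 0.0434
  Alerts: 0.24 × 0.08 = 0.0192
  Promotions: 0.13 × 0.44 = 0.0572
  Social: 0.32 × 0.02 = 0.0064
  Newsletters: 0.17 × 0.045 = 0.00765
Total = 0.13385.
P(Work | urgent-flag) = 0.0434/0.13385 ≈ 0.3242
P(Alerts | urgent-flag) = 0.0192/0.13385 ≈ 0.1434
P(Promotions | urgent-flag) = 0.0572/0.13385 ≈ 0.4273
P(Social | urgent-flag) = 0.0064/0.13385 ≈ 0.0478
P(Newsletters | urgent-flag) = 0.00765/0.13385 ≈ 0.0572
(Check: 0.3242+0.1434+0.4273+0.0478+0.0572 = 0.9999.)

Work 0.3242, Alerts 0.1434, Promotions 0.4273, Social 0.0478, Newsletters 0.0572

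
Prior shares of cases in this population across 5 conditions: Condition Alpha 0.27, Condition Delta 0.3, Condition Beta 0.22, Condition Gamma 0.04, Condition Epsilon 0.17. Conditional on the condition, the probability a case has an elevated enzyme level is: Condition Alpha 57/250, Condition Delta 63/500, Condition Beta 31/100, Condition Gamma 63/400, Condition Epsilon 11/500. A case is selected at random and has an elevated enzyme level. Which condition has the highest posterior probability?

Compute prior × likelihood for every hypothesis:
  Condition Alpha: 0.27 × 0.228 = 0.06156
  Condition Delta: 0.3 × 0.126 = 0.0378
  Condition Beta: 0.22 × 0.31 = 0.0682
  Condition Gamma: 0.04 × 0.1575 = 0.0063
  Condition Epsilon: 0.17 × 0.022 = 0.00374
Normalizing constant = 0.1776.
Largest term belongs to Condition Beta, so Condition Beta is most probable.

Condition Beta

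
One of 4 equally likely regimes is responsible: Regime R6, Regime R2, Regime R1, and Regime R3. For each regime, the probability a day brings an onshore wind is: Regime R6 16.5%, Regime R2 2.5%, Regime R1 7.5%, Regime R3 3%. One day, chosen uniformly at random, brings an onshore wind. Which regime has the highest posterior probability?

Regime R6

Since the prior is uniform, the posterior is proportional to the likelihood:
  Regime R6: 0.165
  Regime R2: 0.025
  Regime R1: 0.075
  Regime R3: 0.03
Sum = 0.295.
Largest term belongs to Regime R6, so Regime R6 is most probable.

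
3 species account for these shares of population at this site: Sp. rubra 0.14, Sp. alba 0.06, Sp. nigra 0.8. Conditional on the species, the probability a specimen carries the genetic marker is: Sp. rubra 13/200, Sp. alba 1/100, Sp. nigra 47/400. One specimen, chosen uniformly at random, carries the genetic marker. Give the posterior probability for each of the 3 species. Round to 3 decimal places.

Unnormalized posteriors (prior × likelihood):
  Sp. rubra: 0.14 × 0.065 = 0.0091
  Sp. alba: 0.06 × 0.01 = 0.0006
  Sp. nigra: 0.8 × 0.1175 = 0.094
Normalizing constant = 0.1037.
P(Sp. rubra | marker) = 0.0091/0.1037 ≈ 0.088
P(Sp. alba | marker) = 0.0006/0.1037 ≈ 0.006
P(Sp. nigra | marker) = 0.094/0.1037 ≈ 0.906

Sp. rubra 0.088, Sp. alba 0.006, Sp. nigra 0.906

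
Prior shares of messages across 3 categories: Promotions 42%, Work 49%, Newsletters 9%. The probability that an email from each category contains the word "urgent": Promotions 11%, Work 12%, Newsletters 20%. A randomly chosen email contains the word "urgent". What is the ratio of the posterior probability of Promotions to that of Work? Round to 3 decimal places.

0.786

Compute prior × likelihood for every hypothesis:
  Promotions: 0.42 × 0.11 = 0.0462
  Work: 0.49 × 0.12 = 0.0588
  Newsletters: 0.09 × 0.2 = 0.018
Normalizing constant = 0.123.
The ratio is 0.0462 / 0.0588 (the normalizer cancels) = 0.786.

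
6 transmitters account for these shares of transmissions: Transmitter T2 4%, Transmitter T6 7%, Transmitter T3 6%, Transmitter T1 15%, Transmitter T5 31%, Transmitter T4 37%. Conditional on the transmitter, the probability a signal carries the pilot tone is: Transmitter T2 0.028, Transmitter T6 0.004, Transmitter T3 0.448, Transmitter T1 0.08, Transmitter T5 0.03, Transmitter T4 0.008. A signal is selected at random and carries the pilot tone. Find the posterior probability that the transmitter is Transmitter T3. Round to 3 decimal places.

0.512

Unnormalized posteriors (prior × likelihood):
  Transmitter T2: 0.04 × 0.028 = 0.00112
  Transmitter T6: 0.07 × 0.004 = 0.00028
  Transmitter T3: 0.06 × 0.448 = 0.02688
  Transmitter T1: 0.15 × 0.08 = 0.012
  Transmitter T5: 0.31 × 0.03 = 0.0093
  Transmitter T4: 0.37 × 0.008 = 0.00296
Sum = 0.05254.
P(Transmitter T3 | evidence) = 0.02688 / 0.05254 ≈ 0.512.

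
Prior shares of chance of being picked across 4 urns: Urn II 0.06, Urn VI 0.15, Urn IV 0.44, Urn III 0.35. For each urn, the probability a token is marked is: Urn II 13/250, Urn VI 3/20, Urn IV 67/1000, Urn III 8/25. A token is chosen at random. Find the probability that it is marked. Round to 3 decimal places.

0.167

Compute prior × likelihood for every hypothesis:
  Urn II: 0.06 × 0.052 = 0.00312
  Urn VI: 0.15 × 0.15 = 0.0225
  Urn IV: 0.44 × 0.067 = 0.02948
  Urn III: 0.35 × 0.32 = 0.112
P(marked) = 0.00312 + 0.0225 + 0.02948 + 0.112 = 0.1671 → 0.167.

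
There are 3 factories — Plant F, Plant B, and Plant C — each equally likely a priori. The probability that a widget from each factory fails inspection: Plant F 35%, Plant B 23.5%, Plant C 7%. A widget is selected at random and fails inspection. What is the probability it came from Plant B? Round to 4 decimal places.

With a uniform prior (1/3 each), posterior ∝ likelihood:
  Plant F: 0.35
  Plant B: 0.235
  Plant C: 0.07
Total = 0.655.
P(Plant B | evidence) = 0.235 / 0.655 ≈ 0.3588.

0.3588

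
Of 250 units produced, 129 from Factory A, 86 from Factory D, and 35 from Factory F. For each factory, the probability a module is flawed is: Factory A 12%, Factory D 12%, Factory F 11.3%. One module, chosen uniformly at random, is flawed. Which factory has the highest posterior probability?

Compute prior × likelihood for every hypothesis:
  Factory A: 0.516 × 0.12 = 0.06192
  Factory D: 0.344 × 0.12 = 0.04128
  Factory F: 0.14 × 0.113 = 0.01582
Normalizing constant = 0.11902.
Largest term belongs to Factory A, so Factory A is most probable.

Factory A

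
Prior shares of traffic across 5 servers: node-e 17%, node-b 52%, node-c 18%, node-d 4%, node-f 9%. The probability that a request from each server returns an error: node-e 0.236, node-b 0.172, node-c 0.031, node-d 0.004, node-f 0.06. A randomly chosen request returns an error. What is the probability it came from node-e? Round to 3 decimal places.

0.285

By Bayes' rule, posterior ∝ prior × likelihood:
  node-e: 0.17 × 0.236 = 0.04012
  node-b: 0.52 × 0.172 = 0.08944
  node-c: 0.18 × 0.031 = 0.00558
  node-d: 0.04 × 0.004 = 0.00016
  node-f: 0.09 × 0.06 = 0.0054
Total = 0.1407.
P(node-e | evidence) = 0.04012 / 0.1407 ≈ 0.285.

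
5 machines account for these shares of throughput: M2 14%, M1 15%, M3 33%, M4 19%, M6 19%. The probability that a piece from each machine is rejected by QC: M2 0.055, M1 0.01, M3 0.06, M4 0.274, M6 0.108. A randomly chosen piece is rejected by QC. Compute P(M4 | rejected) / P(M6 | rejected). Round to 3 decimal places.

Prior × likelihood for each hypothesis:
  M2: 0.14 × 0.055 = 0.0077
  M1: 0.15 × 0.01 = 0.0015
  M3: 0.33 × 0.06 = 0.0198
  M4: 0.19 × 0.274 = 0.05206
  M6: 0.19 × 0.108 = 0.02052
Normalizing constant = 0.10158.
The ratio is 0.05206 / 0.02052 (the normalizer cancels) = 2.537.

2.537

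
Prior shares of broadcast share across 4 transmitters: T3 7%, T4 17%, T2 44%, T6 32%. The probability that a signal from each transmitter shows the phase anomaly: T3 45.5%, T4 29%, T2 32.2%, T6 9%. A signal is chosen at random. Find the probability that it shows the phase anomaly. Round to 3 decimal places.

By Bayes' rule, posterior ∝ prior × likelihood:
  T3: 0.07 × 0.455 = 0.03185
  T4: 0.17 × 0.29 = 0.0493
  T2: 0.44 × 0.322 = 0.14168
  T6: 0.32 × 0.09 = 0.0288
P(anomaly) = 0.03185 + 0.0493 + 0.14168 + 0.0288 = 0.25163 → 0.252.

0.252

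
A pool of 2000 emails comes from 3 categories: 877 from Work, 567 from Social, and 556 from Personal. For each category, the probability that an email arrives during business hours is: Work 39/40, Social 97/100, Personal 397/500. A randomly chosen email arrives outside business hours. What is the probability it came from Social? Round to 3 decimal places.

0.111

Taking complements, P(off-hours | each) = Work 0.025, Social 0.03, Personal 0.206.
By Bayes' rule, posterior ∝ prior × likelihood:
  Work: 0.4385 × 0.025 = 0.0109625
  Social: 0.2835 × 0.03 = 0.008505
  Personal: 0.278 × 0.206 = 0.057268
Sum = 0.0767355.
P(Social | evidence) = 0.008505 / 0.0767355 ≈ 0.111.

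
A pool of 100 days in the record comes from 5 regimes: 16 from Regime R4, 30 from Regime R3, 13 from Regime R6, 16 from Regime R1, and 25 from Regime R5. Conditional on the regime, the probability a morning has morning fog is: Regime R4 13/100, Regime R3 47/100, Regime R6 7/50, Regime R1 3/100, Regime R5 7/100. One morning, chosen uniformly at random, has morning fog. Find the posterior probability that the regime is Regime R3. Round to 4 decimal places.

Unnormalized posteriors (prior × likelihood):
  Regime R4: 0.16 × 0.13 = 0.0208
  Regime R3: 0.3 × 0.47 = 0.141
  Regime R6: 0.13 × 0.14 = 0.0182
  Regime R1: 0.16 × 0.03 = 0.0048
  Regime R5: 0.25 × 0.07 = 0.0175
Total = 0.2023.
P(Regime R3 | evidence) = 0.141 / 0.2023 ≈ 0.6970.

0.6970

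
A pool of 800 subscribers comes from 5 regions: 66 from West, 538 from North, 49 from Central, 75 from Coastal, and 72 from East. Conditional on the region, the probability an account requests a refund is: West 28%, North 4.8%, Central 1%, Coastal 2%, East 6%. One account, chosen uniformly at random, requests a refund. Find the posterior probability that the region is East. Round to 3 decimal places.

0.085

By Bayes' rule, posterior ∝ prior × likelihood:
  West: 0.0825 × 0.28 = 0.0231
  North: 0.6725 × 0.048 = 0.03228
  Central: 0.06125 × 0.01 = 0.0006125
  Coastal: 0.09375 × 0.02 = 0.001875
  East: 0.09 × 0.06 = 0.0054
Normalizing constant = 0.0632675.
P(East | evidence) = 0.0054 / 0.0632675 ≈ 0.085.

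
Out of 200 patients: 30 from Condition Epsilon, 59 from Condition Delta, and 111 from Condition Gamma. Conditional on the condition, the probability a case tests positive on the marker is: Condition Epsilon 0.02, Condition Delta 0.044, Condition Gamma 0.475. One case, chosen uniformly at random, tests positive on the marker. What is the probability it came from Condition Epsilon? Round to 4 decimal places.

0.0107

By Bayes' rule, posterior ∝ prior × likelihood:
  Condition Epsilon: 0.15 × 0.02 = 0.003
  Condition Delta: 0.295 × 0.044 = 0.01298
  Condition Gamma: 0.555 × 0.475 = 0.263625
Normalizing constant = 0.279605.
P(Condition Epsilon | evidence) = 0.003 / 0.279605 ≈ 0.0107.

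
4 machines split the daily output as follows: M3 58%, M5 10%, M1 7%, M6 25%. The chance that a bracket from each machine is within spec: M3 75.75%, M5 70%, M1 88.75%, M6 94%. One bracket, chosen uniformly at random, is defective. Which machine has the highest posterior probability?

M3

Taking complements, P(defective | each) = M3 0.2425, M5 0.3, M1 0.1125, M6 0.06.
Compute prior × likelihood for every hypothesis:
  M3: 0.58 × 0.2425 = 0.14065
  M5: 0.1 × 0.3 = 0.03
  M1: 0.07 × 0.1125 = 0.007875
  M6: 0.25 × 0.06 = 0.015
Normalizing constant = 0.193525.
Largest term belongs to M3, so M3 is most probable.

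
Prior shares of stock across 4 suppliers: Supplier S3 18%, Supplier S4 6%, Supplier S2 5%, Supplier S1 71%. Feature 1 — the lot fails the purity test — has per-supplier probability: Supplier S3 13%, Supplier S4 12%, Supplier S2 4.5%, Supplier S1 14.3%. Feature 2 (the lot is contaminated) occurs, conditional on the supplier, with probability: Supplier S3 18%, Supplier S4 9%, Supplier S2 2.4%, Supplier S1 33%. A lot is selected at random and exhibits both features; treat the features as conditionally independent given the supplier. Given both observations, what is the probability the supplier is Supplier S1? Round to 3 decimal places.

0.872

Prior × likelihood for each hypothesis:
  Supplier S3: 0.18 × 0.13 × 0.18 = 0.004212
  Supplier S4: 0.06 × 0.12 × 0.09 = 0.000648
  Supplier S2: 0.05 × 0.045 × 0.024 = 0.000054
  Supplier S1: 0.71 × 0.143 × 0.33 = 0.0335049
Total = 0.0384189.
P(Supplier S1 | evidence) = 0.0335049 / 0.0384189 ≈ 0.872.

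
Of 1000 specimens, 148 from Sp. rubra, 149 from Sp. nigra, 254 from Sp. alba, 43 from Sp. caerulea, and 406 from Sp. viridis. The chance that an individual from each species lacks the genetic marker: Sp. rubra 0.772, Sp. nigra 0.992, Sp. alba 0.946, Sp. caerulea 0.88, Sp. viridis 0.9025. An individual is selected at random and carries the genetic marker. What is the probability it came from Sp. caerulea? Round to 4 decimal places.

Taking complements, P(marker | each) = Sp. rubra 0.228, Sp. nigra 0.008, Sp. alba 0.054, Sp. caerulea 0.12, Sp. viridis 0.0975.
Unnormalized posteriors (prior × likelihood):
  Sp. rubra: 0.148 × 0.228 = 0.033744
  Sp. nigra: 0.149 × 0.008 = 0.001192
  Sp. alba: 0.254 × 0.054 = 0.013716
  Sp. caerulea: 0.043 × 0.12 = 0.00516
  Sp. viridis: 0.406 × 0.0975 = 0.039585
Normalizing constant = 0.093397.
P(Sp. caerulea | evidence) = 0.00516 / 0.093397 ≈ 0.0552.

0.0552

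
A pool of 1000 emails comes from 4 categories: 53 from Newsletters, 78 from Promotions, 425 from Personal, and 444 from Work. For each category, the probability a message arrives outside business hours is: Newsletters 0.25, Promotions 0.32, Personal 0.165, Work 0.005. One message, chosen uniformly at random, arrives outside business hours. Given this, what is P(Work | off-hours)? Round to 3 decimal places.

Compute prior × likelihood for every hypothesis:
  Newsletters: 0.053 × 0.25 = 0.01325
  Promotions: 0.078 × 0.32 = 0.02496
  Personal: 0.425 × 0.165 = 0.070125
  Work: 0.444 × 0.005 = 0.00222
Sum = 0.110555.
P(Work | evidence) = 0.00222 / 0.110555 ≈ 0.020.

0.020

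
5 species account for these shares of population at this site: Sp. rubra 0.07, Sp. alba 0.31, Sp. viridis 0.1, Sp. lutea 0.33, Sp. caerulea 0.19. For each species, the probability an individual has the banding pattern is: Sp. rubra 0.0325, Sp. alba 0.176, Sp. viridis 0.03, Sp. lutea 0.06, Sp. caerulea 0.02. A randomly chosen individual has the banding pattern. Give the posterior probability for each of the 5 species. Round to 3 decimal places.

Unnormalized posteriors (prior × likelihood):
  Sp. rubra: 0.07 × 0.0325 = 0.002275
  Sp. alba: 0.31 × 0.176 = 0.05456
  Sp. viridis: 0.1 × 0.03 = 0.003
  Sp. lutea: 0.33 × 0.06 = 0.0198
  Sp. caerulea: 0.19 × 0.02 = 0.0038
Normalizing constant = 0.083435.
P(Sp. rubra | banded) = 0.002275/0.083435 ≈ 0.027
P(Sp. alba | banded) = 0.05456/0.083435 ≈ 0.654
P(Sp. viridis | banded) = 0.003/0.083435 ≈ 0.036
P(Sp. lutea | banded) = 0.0198/0.083435 ≈ 0.237
P(Sp. caerulea | banded) = 0.0038/0.083435 ≈ 0.046
(Check: 0.027+0.654+0.036+0.237+0.046 = 1.000.)

Sp. rubra 0.027, Sp. alba 0.654, Sp. viridis 0.036, Sp. lutea 0.237, Sp. caerulea 0.046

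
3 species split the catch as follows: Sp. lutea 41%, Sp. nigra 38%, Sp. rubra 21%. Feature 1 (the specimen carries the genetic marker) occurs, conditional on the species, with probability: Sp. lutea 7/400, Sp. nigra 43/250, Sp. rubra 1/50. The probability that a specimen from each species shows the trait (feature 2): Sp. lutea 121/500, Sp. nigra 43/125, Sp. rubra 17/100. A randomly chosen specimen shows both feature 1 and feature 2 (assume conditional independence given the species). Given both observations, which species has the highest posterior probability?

By Bayes' rule, posterior ∝ prior × likelihood:
  Sp. lutea: 0.41 × 0.0175 × 0.242 = 0.00173635
  Sp. nigra: 0.38 × 0.172 × 0.344 = 0.02248384
  Sp. rubra: 0.21 × 0.02 × 0.17 = 0.000714
Total = 0.02493419.
Largest term belongs to Sp. nigra, so Sp. nigra is most probable.

Sp. nigra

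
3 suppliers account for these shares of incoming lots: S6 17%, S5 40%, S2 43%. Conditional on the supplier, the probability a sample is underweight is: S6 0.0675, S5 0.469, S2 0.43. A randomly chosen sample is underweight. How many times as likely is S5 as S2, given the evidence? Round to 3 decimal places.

1.015

Unnormalized posteriors (prior × likelihood):
  S6: 0.17 × 0.0675 = 0.011475
  S5: 0.4 × 0.469 = 0.1876
  S2: 0.43 × 0.43 = 0.1849
Sum = 0.383975.
The ratio is 0.1876 / 0.1849 (the normalizer cancels) = 1.015.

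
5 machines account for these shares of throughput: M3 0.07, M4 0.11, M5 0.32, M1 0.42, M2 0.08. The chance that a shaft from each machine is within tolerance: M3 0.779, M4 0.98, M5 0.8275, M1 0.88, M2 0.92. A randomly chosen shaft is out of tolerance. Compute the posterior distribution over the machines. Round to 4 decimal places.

M3 0.1193, M4 0.0170, M5 0.4257, M1 0.3887, M2 0.0494

Taking complements, P(oversize | each) = M3 0.221, M4 0.02, M5 0.1725, M1 0.12, M2 0.08.
By Bayes' rule, posterior ∝ prior × likelihood:
  M3: 0.07 × 0.221 = 0.01547
  M4: 0.11 × 0.02 = 0.0022
  M5: 0.32 × 0.1725 = 0.0552
  M1: 0.42 × 0.12 = 0.0504
  M2: 0.08 × 0.08 = 0.0064
Sum = 0.12967.
P(M3 | oversize) = 0.01547/0.12967 ≈ 0.1193
P(M4 | oversize) = 0.0022/0.12967 ≈ 0.0170
P(M5 | oversize) = 0.0552/0.12967 ≈ 0.4257
P(M1 | oversize) = 0.0504/0.12967 ≈ 0.3887
P(M2 | oversize) = 0.0064/0.12967 ≈ 0.0494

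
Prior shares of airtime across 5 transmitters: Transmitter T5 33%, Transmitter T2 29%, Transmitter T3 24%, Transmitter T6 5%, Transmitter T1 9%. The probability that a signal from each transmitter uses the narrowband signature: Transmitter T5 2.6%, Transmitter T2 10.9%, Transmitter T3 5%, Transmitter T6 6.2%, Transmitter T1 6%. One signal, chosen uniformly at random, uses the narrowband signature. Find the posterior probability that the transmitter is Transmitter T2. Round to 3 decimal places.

0.521

Prior × likelihood for each hypothesis:
  Transmitter T5: 0.33 × 0.026 = 0.00858
  Transmitter T2: 0.29 × 0.109 = 0.03161
  Transmitter T3: 0.24 × 0.05 = 0.012
  Transmitter T6: 0.05 × 0.062 = 0.0031
  Transmitter T1: 0.09 × 0.06 = 0.0054
Total = 0.06069.
P(Transmitter T2 | evidence) = 0.03161 / 0.06069 ≈ 0.521.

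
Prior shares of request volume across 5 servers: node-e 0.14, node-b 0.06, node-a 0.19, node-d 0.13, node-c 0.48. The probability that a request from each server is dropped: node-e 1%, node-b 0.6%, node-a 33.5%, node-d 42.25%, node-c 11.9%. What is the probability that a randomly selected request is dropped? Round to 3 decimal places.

Compute prior × likelihood for every hypothesis:
  node-e: 0.14 × 0.01 = 0.0014
  node-b: 0.06 × 0.006 = 0.00036
  node-a: 0.19 × 0.335 = 0.06365
  node-d: 0.13 × 0.4225 = 0.054925
  node-c: 0.48 × 0.119 = 0.05712
P(dropped) = 0.0014 + 0.00036 + 0.06365 + 0.054925 + 0.05712 = 0.177455 → 0.177.

0.177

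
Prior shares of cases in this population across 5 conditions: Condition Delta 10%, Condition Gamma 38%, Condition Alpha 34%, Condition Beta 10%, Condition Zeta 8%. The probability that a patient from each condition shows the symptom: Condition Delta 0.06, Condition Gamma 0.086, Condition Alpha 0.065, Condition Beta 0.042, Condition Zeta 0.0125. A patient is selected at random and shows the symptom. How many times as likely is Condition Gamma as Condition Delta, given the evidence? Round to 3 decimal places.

5.447

By Bayes' rule, posterior ∝ prior × likelihood:
  Condition Delta: 0.1 × 0.06 = 0.006
  Condition Gamma: 0.38 × 0.086 = 0.03268
  Condition Alpha: 0.34 × 0.065 = 0.0221
  Condition Beta: 0.1 × 0.042 = 0.0042
  Condition Zeta: 0.08 × 0.0125 = 0.001
Normalizing constant = 0.06598.
The ratio is 0.03268 / 0.006 (the normalizer cancels) = 5.447.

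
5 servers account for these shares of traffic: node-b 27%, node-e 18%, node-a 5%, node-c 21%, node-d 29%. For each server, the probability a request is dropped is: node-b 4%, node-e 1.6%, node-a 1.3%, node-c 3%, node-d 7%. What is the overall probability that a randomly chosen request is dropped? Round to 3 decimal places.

Prior × likelihood for each hypothesis:
  node-b: 0.27 × 0.04 = 0.0108
  node-e: 0.18 × 0.016 = 0.00288
  node-a: 0.05 × 0.013 = 0.00065
  node-c: 0.21 × 0.03 = 0.0063
  node-d: 0.29 × 0.07 = 0.0203
P(dropped) = 0.0108 + 0.00288 + 0.00065 + 0.0063 + 0.0203 = 0.04093 → 0.041.

0.041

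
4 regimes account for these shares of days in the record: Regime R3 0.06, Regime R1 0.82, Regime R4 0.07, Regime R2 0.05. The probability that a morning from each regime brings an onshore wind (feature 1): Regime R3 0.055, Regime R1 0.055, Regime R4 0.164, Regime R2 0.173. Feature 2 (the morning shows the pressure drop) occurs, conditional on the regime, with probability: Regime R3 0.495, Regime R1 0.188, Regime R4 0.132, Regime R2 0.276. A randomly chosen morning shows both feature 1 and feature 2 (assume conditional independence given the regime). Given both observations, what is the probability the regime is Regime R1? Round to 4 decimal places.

0.6050

Compute prior × likelihood for every hypothesis:
  Regime R3: 0.06 × 0.055 × 0.495 = 0.0016335
  Regime R1: 0.82 × 0.055 × 0.188 = 0.0084788
  Regime R4: 0.07 × 0.164 × 0.132 = 0.00151536
  Regime R2: 0.05 × 0.173 × 0.276 = 0.0023874
Total = 0.01401506.
P(Regime R1 | evidence) = 0.0084788 / 0.01401506 ≈ 0.6050.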